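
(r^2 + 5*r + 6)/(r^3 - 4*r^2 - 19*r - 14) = (r + 3)/(r^2 - 6*r - 7)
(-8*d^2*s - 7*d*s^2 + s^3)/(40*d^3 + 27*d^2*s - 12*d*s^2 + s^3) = s/(-5*d + s)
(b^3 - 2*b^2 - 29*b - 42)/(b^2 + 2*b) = b - 4 - 21/b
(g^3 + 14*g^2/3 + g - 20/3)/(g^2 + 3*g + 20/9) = 3*(g^2 + 3*g - 4)/(3*g + 4)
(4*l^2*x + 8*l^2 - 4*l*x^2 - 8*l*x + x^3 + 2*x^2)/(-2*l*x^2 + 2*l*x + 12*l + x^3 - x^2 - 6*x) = (-2*l + x)/(x - 3)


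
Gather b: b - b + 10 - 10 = 0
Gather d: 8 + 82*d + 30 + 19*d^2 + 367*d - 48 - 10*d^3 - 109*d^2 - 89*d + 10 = -10*d^3 - 90*d^2 + 360*d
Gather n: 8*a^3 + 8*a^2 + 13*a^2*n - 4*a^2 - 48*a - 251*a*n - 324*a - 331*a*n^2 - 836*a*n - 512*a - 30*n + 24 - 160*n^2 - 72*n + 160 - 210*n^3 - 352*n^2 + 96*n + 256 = 8*a^3 + 4*a^2 - 884*a - 210*n^3 + n^2*(-331*a - 512) + n*(13*a^2 - 1087*a - 6) + 440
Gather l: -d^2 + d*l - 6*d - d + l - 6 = -d^2 - 7*d + l*(d + 1) - 6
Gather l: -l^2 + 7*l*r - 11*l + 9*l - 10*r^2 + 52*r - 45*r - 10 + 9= -l^2 + l*(7*r - 2) - 10*r^2 + 7*r - 1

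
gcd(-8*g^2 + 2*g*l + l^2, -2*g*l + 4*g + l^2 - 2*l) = 2*g - l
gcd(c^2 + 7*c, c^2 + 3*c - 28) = c + 7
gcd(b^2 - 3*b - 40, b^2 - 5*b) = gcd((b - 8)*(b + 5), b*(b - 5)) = 1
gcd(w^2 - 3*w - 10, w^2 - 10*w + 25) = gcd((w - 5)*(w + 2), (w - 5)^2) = w - 5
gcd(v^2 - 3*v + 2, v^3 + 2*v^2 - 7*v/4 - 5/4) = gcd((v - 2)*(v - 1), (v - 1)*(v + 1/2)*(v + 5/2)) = v - 1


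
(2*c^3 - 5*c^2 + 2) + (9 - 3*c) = 2*c^3 - 5*c^2 - 3*c + 11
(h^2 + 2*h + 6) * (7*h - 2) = 7*h^3 + 12*h^2 + 38*h - 12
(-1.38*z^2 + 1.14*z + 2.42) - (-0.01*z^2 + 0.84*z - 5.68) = -1.37*z^2 + 0.3*z + 8.1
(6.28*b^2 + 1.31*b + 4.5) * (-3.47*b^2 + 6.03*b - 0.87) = -21.7916*b^4 + 33.3227*b^3 - 13.1793*b^2 + 25.9953*b - 3.915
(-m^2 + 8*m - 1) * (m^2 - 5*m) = -m^4 + 13*m^3 - 41*m^2 + 5*m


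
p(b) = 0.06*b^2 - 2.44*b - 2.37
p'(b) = 0.12*b - 2.44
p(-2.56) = 4.27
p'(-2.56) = -2.75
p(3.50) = -10.18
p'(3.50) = -2.02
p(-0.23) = -1.81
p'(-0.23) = -2.47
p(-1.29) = 0.88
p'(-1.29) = -2.59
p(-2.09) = 2.99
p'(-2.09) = -2.69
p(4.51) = -12.15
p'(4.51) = -1.90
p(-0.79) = -0.40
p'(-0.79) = -2.53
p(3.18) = -9.52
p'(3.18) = -2.06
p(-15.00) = 47.73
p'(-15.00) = -4.24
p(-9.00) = 24.45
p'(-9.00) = -3.52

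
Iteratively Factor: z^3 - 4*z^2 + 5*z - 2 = (z - 1)*(z^2 - 3*z + 2) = (z - 1)^2*(z - 2)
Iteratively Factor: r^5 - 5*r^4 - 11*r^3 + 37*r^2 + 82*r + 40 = (r + 1)*(r^4 - 6*r^3 - 5*r^2 + 42*r + 40) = (r + 1)*(r + 2)*(r^3 - 8*r^2 + 11*r + 20) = (r + 1)^2*(r + 2)*(r^2 - 9*r + 20) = (r - 4)*(r + 1)^2*(r + 2)*(r - 5)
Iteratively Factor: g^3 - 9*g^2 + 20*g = (g - 5)*(g^2 - 4*g) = g*(g - 5)*(g - 4)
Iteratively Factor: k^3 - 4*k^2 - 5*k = (k - 5)*(k^2 + k) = (k - 5)*(k + 1)*(k)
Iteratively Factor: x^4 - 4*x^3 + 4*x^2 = (x - 2)*(x^3 - 2*x^2) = x*(x - 2)*(x^2 - 2*x) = x*(x - 2)^2*(x)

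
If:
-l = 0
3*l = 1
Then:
No Solution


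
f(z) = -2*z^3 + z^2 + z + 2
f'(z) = -6*z^2 + 2*z + 1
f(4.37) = -141.44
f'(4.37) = -104.84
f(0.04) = 2.04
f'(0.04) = 1.07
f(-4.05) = 147.21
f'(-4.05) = -105.52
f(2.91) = -35.91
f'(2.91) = -43.99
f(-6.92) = 705.71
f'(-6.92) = -300.16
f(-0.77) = 2.74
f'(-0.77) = -4.10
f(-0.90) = 3.37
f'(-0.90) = -5.66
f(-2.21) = 26.26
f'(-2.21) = -32.72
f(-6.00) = 464.00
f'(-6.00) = -227.00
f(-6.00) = 464.00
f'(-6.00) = -227.00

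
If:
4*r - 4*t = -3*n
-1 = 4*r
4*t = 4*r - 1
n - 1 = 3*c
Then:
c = -4/9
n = -1/3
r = -1/4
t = -1/2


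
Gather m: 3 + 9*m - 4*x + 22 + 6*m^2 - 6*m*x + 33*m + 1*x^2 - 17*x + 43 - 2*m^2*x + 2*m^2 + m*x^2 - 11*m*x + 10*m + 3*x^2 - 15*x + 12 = m^2*(8 - 2*x) + m*(x^2 - 17*x + 52) + 4*x^2 - 36*x + 80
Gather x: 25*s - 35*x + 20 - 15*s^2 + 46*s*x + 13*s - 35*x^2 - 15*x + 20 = -15*s^2 + 38*s - 35*x^2 + x*(46*s - 50) + 40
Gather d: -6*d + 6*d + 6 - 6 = 0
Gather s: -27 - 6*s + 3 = -6*s - 24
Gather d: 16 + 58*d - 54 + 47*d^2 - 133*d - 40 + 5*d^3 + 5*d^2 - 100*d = 5*d^3 + 52*d^2 - 175*d - 78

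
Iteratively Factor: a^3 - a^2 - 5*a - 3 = (a - 3)*(a^2 + 2*a + 1) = (a - 3)*(a + 1)*(a + 1)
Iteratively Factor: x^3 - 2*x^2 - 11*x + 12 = (x - 1)*(x^2 - x - 12) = (x - 4)*(x - 1)*(x + 3)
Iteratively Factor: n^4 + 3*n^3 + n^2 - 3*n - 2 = (n + 2)*(n^3 + n^2 - n - 1) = (n + 1)*(n + 2)*(n^2 - 1) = (n + 1)^2*(n + 2)*(n - 1)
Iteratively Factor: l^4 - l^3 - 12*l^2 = (l)*(l^3 - l^2 - 12*l) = l*(l - 4)*(l^2 + 3*l) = l*(l - 4)*(l + 3)*(l)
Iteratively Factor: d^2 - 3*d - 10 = (d + 2)*(d - 5)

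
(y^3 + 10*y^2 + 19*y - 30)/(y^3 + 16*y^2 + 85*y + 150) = (y - 1)/(y + 5)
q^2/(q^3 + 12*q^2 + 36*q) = q/(q^2 + 12*q + 36)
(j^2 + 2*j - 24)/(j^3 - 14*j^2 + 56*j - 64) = (j + 6)/(j^2 - 10*j + 16)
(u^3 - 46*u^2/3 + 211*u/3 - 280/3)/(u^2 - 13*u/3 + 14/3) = (u^2 - 13*u + 40)/(u - 2)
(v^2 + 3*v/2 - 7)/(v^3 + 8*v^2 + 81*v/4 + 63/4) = 2*(v - 2)/(2*v^2 + 9*v + 9)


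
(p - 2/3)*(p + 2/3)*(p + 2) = p^3 + 2*p^2 - 4*p/9 - 8/9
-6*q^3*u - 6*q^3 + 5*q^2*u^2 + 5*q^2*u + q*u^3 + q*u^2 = (-q + u)*(6*q + u)*(q*u + q)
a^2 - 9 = (a - 3)*(a + 3)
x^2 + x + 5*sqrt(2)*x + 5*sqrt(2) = (x + 1)*(x + 5*sqrt(2))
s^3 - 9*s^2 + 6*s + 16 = (s - 8)*(s - 2)*(s + 1)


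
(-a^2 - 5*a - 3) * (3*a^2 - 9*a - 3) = -3*a^4 - 6*a^3 + 39*a^2 + 42*a + 9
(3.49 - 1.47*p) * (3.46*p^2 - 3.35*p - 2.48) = -5.0862*p^3 + 16.9999*p^2 - 8.0459*p - 8.6552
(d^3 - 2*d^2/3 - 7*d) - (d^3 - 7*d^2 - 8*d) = 19*d^2/3 + d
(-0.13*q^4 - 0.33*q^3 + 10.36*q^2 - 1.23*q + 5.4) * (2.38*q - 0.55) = -0.3094*q^5 - 0.7139*q^4 + 24.8383*q^3 - 8.6254*q^2 + 13.5285*q - 2.97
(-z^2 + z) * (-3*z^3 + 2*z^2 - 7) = 3*z^5 - 5*z^4 + 2*z^3 + 7*z^2 - 7*z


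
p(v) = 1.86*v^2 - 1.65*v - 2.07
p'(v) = 3.72*v - 1.65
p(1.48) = -0.44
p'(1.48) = 3.86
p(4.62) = 30.01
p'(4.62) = 15.54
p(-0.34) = -1.29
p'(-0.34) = -2.91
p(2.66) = 6.70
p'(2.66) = 8.25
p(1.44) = -0.59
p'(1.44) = 3.71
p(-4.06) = 35.29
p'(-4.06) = -16.75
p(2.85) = 8.34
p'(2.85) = 8.95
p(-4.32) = 39.77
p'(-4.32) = -17.72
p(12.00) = 245.97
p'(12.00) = 42.99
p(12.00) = 245.97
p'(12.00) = 42.99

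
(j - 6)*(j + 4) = j^2 - 2*j - 24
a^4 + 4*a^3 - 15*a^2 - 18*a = a*(a - 3)*(a + 1)*(a + 6)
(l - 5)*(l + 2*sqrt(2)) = l^2 - 5*l + 2*sqrt(2)*l - 10*sqrt(2)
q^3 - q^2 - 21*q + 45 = (q - 3)^2*(q + 5)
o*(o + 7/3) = o^2 + 7*o/3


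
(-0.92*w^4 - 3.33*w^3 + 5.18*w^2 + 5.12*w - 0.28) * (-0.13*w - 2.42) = 0.1196*w^5 + 2.6593*w^4 + 7.3852*w^3 - 13.2012*w^2 - 12.354*w + 0.6776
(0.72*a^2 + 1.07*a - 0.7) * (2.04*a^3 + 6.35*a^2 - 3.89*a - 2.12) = 1.4688*a^5 + 6.7548*a^4 + 2.5657*a^3 - 10.1337*a^2 + 0.4546*a + 1.484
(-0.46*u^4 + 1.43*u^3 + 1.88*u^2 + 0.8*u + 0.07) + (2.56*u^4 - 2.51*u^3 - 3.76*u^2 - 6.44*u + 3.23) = 2.1*u^4 - 1.08*u^3 - 1.88*u^2 - 5.64*u + 3.3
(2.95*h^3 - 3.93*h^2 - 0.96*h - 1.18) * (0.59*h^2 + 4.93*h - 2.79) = 1.7405*h^5 + 12.2248*h^4 - 28.1718*h^3 + 5.5357*h^2 - 3.139*h + 3.2922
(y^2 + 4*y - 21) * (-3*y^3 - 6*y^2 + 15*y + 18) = -3*y^5 - 18*y^4 + 54*y^3 + 204*y^2 - 243*y - 378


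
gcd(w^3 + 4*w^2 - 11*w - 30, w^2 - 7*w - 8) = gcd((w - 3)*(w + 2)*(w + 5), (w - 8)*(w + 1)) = 1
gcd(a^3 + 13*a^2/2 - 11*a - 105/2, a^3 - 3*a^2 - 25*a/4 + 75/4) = a^2 - a/2 - 15/2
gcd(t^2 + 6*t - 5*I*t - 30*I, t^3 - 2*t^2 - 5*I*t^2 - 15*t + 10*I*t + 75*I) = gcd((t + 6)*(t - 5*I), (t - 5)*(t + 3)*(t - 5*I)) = t - 5*I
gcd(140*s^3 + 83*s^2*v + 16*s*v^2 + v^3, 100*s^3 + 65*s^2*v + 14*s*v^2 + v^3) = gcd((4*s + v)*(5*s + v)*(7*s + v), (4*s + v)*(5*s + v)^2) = 20*s^2 + 9*s*v + v^2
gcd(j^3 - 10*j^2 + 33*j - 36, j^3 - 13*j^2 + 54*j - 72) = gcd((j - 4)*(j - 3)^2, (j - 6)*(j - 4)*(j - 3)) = j^2 - 7*j + 12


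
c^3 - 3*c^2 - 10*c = c*(c - 5)*(c + 2)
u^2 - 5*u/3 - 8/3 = (u - 8/3)*(u + 1)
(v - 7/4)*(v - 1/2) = v^2 - 9*v/4 + 7/8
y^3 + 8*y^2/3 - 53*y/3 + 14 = (y - 7/3)*(y - 1)*(y + 6)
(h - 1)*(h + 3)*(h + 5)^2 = h^4 + 12*h^3 + 42*h^2 + 20*h - 75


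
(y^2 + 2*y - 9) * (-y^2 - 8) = -y^4 - 2*y^3 + y^2 - 16*y + 72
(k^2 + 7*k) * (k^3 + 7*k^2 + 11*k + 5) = k^5 + 14*k^4 + 60*k^3 + 82*k^2 + 35*k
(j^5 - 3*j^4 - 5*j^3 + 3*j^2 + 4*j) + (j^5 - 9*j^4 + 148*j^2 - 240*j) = 2*j^5 - 12*j^4 - 5*j^3 + 151*j^2 - 236*j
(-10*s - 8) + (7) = -10*s - 1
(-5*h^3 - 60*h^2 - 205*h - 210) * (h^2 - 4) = -5*h^5 - 60*h^4 - 185*h^3 + 30*h^2 + 820*h + 840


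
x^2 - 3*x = x*(x - 3)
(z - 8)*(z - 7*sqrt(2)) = z^2 - 7*sqrt(2)*z - 8*z + 56*sqrt(2)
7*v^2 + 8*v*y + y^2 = (v + y)*(7*v + y)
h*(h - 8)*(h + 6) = h^3 - 2*h^2 - 48*h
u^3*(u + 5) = u^4 + 5*u^3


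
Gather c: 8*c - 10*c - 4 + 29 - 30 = -2*c - 5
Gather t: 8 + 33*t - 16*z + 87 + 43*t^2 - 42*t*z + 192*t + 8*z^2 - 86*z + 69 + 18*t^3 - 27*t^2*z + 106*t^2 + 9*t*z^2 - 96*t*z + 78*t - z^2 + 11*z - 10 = 18*t^3 + t^2*(149 - 27*z) + t*(9*z^2 - 138*z + 303) + 7*z^2 - 91*z + 154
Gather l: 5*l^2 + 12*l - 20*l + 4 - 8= 5*l^2 - 8*l - 4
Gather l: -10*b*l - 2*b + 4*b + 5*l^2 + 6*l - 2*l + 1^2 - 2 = 2*b + 5*l^2 + l*(4 - 10*b) - 1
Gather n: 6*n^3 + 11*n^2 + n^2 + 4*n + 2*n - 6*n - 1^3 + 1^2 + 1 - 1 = 6*n^3 + 12*n^2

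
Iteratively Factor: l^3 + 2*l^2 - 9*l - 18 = (l + 3)*(l^2 - l - 6) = (l - 3)*(l + 3)*(l + 2)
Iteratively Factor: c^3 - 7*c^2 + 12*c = (c - 3)*(c^2 - 4*c) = (c - 4)*(c - 3)*(c)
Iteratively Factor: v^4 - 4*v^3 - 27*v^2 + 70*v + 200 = (v - 5)*(v^3 + v^2 - 22*v - 40) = (v - 5)*(v + 2)*(v^2 - v - 20) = (v - 5)*(v + 2)*(v + 4)*(v - 5)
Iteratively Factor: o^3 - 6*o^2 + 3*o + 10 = (o + 1)*(o^2 - 7*o + 10) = (o - 5)*(o + 1)*(o - 2)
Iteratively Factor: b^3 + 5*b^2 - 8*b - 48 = (b - 3)*(b^2 + 8*b + 16) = (b - 3)*(b + 4)*(b + 4)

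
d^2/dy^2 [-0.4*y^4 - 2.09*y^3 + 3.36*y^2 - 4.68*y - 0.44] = -4.8*y^2 - 12.54*y + 6.72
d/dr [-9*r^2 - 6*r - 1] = -18*r - 6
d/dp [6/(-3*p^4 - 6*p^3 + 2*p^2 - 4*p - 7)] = 12*(6*p^3 + 9*p^2 - 2*p + 2)/(3*p^4 + 6*p^3 - 2*p^2 + 4*p + 7)^2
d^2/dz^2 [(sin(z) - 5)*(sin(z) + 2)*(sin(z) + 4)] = -9*sin(z)^3 - 4*sin(z)^2 + 28*sin(z) + 2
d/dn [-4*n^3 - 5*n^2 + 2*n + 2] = -12*n^2 - 10*n + 2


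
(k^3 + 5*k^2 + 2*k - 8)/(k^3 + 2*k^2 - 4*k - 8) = (k^2 + 3*k - 4)/(k^2 - 4)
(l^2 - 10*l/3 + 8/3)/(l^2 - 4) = (l - 4/3)/(l + 2)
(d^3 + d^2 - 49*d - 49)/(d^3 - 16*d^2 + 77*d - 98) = (d^2 + 8*d + 7)/(d^2 - 9*d + 14)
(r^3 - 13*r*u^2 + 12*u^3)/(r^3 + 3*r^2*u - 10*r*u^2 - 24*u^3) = (r - u)/(r + 2*u)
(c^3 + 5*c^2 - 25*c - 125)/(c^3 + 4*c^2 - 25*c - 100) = (c + 5)/(c + 4)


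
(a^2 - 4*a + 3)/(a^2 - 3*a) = (a - 1)/a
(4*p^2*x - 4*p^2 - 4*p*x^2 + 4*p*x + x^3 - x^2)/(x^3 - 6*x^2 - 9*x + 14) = (4*p^2 - 4*p*x + x^2)/(x^2 - 5*x - 14)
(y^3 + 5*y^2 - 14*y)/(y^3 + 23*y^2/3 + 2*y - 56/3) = 3*y*(y - 2)/(3*y^2 + 2*y - 8)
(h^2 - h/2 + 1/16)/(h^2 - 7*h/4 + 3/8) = (4*h - 1)/(2*(2*h - 3))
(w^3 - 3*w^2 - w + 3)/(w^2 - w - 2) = (w^2 - 4*w + 3)/(w - 2)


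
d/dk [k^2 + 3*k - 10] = 2*k + 3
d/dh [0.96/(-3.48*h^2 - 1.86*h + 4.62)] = (6.6816*h + 1.7856)/(3.48*h^2 + 1.86*h - 4.62)^2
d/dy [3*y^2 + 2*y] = 6*y + 2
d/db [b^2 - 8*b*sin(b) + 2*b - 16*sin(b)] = -8*b*cos(b) + 2*b - 8*sin(b) - 16*cos(b) + 2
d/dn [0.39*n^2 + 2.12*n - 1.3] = 0.78*n + 2.12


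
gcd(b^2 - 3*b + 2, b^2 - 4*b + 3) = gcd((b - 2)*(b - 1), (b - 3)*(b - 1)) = b - 1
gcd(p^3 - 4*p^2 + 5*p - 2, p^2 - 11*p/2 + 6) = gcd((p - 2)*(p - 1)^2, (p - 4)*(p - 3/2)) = 1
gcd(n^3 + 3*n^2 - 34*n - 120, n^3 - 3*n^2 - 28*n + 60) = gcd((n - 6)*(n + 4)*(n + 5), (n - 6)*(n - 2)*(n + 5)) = n^2 - n - 30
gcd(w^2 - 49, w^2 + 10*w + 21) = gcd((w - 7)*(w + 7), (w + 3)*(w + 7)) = w + 7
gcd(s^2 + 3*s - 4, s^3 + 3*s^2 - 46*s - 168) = s + 4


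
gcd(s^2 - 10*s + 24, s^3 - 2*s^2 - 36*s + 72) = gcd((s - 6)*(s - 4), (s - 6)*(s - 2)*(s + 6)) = s - 6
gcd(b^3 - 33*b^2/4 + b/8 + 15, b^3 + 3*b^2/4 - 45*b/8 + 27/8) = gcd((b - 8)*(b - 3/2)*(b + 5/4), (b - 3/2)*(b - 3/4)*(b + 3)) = b - 3/2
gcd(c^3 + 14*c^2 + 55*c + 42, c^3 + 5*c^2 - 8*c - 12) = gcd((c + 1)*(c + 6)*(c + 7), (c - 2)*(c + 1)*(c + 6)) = c^2 + 7*c + 6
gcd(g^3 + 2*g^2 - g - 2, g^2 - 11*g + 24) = 1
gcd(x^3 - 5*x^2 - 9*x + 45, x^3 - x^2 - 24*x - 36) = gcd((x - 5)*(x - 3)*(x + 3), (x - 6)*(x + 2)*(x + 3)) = x + 3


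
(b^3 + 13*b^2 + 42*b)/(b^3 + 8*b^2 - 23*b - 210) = b/(b - 5)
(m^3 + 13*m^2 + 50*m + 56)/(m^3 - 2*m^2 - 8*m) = (m^2 + 11*m + 28)/(m*(m - 4))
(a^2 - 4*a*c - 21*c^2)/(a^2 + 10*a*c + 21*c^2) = (a - 7*c)/(a + 7*c)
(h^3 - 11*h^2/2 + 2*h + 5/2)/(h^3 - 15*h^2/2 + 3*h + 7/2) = (h - 5)/(h - 7)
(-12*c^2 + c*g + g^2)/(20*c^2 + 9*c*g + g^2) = (-3*c + g)/(5*c + g)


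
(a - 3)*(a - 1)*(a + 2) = a^3 - 2*a^2 - 5*a + 6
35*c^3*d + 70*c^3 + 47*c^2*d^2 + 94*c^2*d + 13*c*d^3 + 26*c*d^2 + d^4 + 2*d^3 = (c + d)*(5*c + d)*(7*c + d)*(d + 2)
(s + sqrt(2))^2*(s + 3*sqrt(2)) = s^3 + 5*sqrt(2)*s^2 + 14*s + 6*sqrt(2)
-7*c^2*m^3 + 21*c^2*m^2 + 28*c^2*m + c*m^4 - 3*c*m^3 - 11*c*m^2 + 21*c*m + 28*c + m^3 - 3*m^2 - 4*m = (-7*c + m)*(m - 4)*(m + 1)*(c*m + 1)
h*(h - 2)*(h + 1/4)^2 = h^4 - 3*h^3/2 - 15*h^2/16 - h/8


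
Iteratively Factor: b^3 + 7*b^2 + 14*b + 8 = (b + 4)*(b^2 + 3*b + 2) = (b + 1)*(b + 4)*(b + 2)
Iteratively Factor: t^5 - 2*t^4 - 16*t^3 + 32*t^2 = (t - 4)*(t^4 + 2*t^3 - 8*t^2) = t*(t - 4)*(t^3 + 2*t^2 - 8*t) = t*(t - 4)*(t - 2)*(t^2 + 4*t) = t^2*(t - 4)*(t - 2)*(t + 4)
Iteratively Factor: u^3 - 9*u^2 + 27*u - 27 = (u - 3)*(u^2 - 6*u + 9) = (u - 3)^2*(u - 3)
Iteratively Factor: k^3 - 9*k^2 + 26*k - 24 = (k - 2)*(k^2 - 7*k + 12) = (k - 3)*(k - 2)*(k - 4)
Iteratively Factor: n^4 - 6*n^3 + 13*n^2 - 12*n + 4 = (n - 1)*(n^3 - 5*n^2 + 8*n - 4) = (n - 1)^2*(n^2 - 4*n + 4) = (n - 2)*(n - 1)^2*(n - 2)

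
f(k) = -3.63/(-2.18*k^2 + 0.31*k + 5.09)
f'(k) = -3.63*(4.36*k - 0.31)/(-2.18*k^2 + 0.31*k + 5.09)^2 = (1.1253 - 15.8268*k)/(-2.18*k^2 + 0.31*k + 5.09)^2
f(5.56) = 0.06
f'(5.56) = -0.02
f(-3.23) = 0.19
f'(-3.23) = 0.15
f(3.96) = 0.13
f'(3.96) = -0.08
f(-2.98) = 0.24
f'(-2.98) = 0.21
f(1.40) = -2.90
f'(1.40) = -13.43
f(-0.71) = -0.96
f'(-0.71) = 0.87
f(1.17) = -1.47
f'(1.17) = -2.85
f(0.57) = -0.80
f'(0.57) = -0.38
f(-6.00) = 0.05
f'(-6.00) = 0.02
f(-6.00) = 0.05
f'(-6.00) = 0.02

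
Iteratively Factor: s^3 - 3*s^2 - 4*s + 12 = (s + 2)*(s^2 - 5*s + 6) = (s - 2)*(s + 2)*(s - 3)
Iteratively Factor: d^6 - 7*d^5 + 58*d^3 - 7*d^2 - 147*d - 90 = (d + 2)*(d^5 - 9*d^4 + 18*d^3 + 22*d^2 - 51*d - 45) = (d + 1)*(d + 2)*(d^4 - 10*d^3 + 28*d^2 - 6*d - 45) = (d - 3)*(d + 1)*(d + 2)*(d^3 - 7*d^2 + 7*d + 15) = (d - 3)*(d + 1)^2*(d + 2)*(d^2 - 8*d + 15) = (d - 3)^2*(d + 1)^2*(d + 2)*(d - 5)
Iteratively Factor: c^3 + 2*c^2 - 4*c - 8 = (c + 2)*(c^2 - 4) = (c - 2)*(c + 2)*(c + 2)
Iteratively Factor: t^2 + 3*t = (t + 3)*(t)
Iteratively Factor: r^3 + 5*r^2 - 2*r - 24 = (r + 3)*(r^2 + 2*r - 8) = (r + 3)*(r + 4)*(r - 2)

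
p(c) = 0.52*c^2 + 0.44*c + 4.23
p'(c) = 1.04*c + 0.44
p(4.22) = 15.35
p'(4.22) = 4.83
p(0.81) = 4.93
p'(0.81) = 1.28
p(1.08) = 5.31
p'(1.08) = 1.56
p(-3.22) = 8.20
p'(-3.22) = -2.91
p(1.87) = 6.87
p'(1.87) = 2.38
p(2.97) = 10.12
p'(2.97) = 3.53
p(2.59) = 8.86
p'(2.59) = 3.13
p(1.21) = 5.52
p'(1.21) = 1.70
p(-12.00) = 73.83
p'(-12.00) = -12.04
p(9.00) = 50.31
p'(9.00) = 9.80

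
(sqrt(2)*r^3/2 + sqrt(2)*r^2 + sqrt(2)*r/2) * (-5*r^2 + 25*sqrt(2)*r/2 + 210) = -5*sqrt(2)*r^5/2 - 5*sqrt(2)*r^4 + 25*r^4/2 + 25*r^3 + 205*sqrt(2)*r^3/2 + 25*r^2/2 + 210*sqrt(2)*r^2 + 105*sqrt(2)*r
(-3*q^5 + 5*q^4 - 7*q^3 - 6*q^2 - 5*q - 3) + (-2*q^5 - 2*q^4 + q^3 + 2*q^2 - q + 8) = -5*q^5 + 3*q^4 - 6*q^3 - 4*q^2 - 6*q + 5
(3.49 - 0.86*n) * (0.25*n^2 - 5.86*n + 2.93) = -0.215*n^3 + 5.9121*n^2 - 22.9712*n + 10.2257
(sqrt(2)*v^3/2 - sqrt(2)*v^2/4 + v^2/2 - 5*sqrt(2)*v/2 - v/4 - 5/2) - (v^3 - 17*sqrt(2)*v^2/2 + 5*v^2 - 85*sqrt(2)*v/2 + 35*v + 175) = -v^3 + sqrt(2)*v^3/2 - 9*v^2/2 + 33*sqrt(2)*v^2/4 - 141*v/4 + 40*sqrt(2)*v - 355/2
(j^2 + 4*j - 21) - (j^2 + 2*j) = 2*j - 21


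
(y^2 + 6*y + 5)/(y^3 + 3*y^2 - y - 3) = (y + 5)/(y^2 + 2*y - 3)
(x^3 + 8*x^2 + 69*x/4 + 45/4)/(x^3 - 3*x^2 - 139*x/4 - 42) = (2*x^2 + 13*x + 15)/(2*x^2 - 9*x - 56)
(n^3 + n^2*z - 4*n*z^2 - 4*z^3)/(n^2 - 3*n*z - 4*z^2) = (-n^2 + 4*z^2)/(-n + 4*z)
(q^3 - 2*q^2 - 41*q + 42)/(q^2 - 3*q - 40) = (-q^3 + 2*q^2 + 41*q - 42)/(-q^2 + 3*q + 40)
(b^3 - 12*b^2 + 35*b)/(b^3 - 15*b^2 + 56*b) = (b - 5)/(b - 8)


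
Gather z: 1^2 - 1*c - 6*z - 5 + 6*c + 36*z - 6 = 5*c + 30*z - 10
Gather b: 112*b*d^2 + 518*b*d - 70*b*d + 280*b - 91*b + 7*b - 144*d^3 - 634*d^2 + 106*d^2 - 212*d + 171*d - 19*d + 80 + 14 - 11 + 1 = b*(112*d^2 + 448*d + 196) - 144*d^3 - 528*d^2 - 60*d + 84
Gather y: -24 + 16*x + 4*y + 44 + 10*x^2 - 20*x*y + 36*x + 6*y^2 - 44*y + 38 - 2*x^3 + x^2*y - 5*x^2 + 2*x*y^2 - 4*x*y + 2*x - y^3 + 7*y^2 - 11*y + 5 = -2*x^3 + 5*x^2 + 54*x - y^3 + y^2*(2*x + 13) + y*(x^2 - 24*x - 51) + 63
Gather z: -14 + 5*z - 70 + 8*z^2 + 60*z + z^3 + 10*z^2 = z^3 + 18*z^2 + 65*z - 84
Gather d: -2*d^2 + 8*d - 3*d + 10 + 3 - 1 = -2*d^2 + 5*d + 12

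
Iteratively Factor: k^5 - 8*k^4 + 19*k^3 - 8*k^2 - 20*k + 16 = (k - 1)*(k^4 - 7*k^3 + 12*k^2 + 4*k - 16) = (k - 2)*(k - 1)*(k^3 - 5*k^2 + 2*k + 8) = (k - 2)*(k - 1)*(k + 1)*(k^2 - 6*k + 8) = (k - 4)*(k - 2)*(k - 1)*(k + 1)*(k - 2)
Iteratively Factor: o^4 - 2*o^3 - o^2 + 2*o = (o - 1)*(o^3 - o^2 - 2*o) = o*(o - 1)*(o^2 - o - 2) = o*(o - 1)*(o + 1)*(o - 2)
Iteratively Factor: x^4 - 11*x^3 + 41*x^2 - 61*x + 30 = (x - 5)*(x^3 - 6*x^2 + 11*x - 6) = (x - 5)*(x - 2)*(x^2 - 4*x + 3) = (x - 5)*(x - 2)*(x - 1)*(x - 3)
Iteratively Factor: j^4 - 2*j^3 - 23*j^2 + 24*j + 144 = (j + 3)*(j^3 - 5*j^2 - 8*j + 48) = (j - 4)*(j + 3)*(j^2 - j - 12) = (j - 4)*(j + 3)^2*(j - 4)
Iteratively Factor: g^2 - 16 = (g + 4)*(g - 4)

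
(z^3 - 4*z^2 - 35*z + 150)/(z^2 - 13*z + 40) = (z^2 + z - 30)/(z - 8)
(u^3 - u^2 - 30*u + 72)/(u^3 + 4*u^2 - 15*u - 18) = (u - 4)/(u + 1)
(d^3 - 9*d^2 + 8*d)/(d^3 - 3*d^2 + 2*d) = (d - 8)/(d - 2)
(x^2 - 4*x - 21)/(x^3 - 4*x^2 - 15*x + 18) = (x - 7)/(x^2 - 7*x + 6)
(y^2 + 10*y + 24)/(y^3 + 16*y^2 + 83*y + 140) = (y + 6)/(y^2 + 12*y + 35)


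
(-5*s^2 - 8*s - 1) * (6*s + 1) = -30*s^3 - 53*s^2 - 14*s - 1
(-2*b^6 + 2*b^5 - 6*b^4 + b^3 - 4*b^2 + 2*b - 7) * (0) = 0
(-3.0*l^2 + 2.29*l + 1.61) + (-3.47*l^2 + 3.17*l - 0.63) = -6.47*l^2 + 5.46*l + 0.98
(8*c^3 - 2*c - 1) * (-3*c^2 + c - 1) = -24*c^5 + 8*c^4 - 2*c^3 + c^2 + c + 1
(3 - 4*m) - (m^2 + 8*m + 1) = -m^2 - 12*m + 2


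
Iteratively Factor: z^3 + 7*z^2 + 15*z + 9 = (z + 3)*(z^2 + 4*z + 3) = (z + 3)^2*(z + 1)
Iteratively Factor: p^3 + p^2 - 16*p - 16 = (p - 4)*(p^2 + 5*p + 4) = (p - 4)*(p + 4)*(p + 1)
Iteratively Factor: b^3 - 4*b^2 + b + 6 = (b - 3)*(b^2 - b - 2) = (b - 3)*(b + 1)*(b - 2)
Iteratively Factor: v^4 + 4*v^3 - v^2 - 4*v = (v - 1)*(v^3 + 5*v^2 + 4*v) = (v - 1)*(v + 1)*(v^2 + 4*v) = v*(v - 1)*(v + 1)*(v + 4)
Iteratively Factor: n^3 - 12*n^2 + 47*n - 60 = (n - 5)*(n^2 - 7*n + 12) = (n - 5)*(n - 3)*(n - 4)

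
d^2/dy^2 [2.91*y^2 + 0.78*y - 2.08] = 5.82000000000000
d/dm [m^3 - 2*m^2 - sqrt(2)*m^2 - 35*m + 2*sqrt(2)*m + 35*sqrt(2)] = 3*m^2 - 4*m - 2*sqrt(2)*m - 35 + 2*sqrt(2)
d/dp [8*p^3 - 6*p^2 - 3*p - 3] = 24*p^2 - 12*p - 3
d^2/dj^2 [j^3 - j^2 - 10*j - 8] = 6*j - 2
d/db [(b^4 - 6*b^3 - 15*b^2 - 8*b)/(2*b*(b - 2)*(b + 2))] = (b^4 + 3*b^2 + 64*b + 60)/(2*(b^4 - 8*b^2 + 16))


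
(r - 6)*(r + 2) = r^2 - 4*r - 12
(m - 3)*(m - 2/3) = m^2 - 11*m/3 + 2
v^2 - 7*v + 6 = (v - 6)*(v - 1)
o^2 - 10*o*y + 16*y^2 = (o - 8*y)*(o - 2*y)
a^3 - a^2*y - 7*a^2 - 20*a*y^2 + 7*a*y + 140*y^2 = (a - 7)*(a - 5*y)*(a + 4*y)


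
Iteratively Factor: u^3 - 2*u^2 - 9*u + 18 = (u + 3)*(u^2 - 5*u + 6) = (u - 3)*(u + 3)*(u - 2)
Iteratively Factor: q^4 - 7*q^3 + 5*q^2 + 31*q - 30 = (q + 2)*(q^3 - 9*q^2 + 23*q - 15) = (q - 3)*(q + 2)*(q^2 - 6*q + 5) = (q - 3)*(q - 1)*(q + 2)*(q - 5)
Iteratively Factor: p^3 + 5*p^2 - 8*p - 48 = (p + 4)*(p^2 + p - 12) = (p - 3)*(p + 4)*(p + 4)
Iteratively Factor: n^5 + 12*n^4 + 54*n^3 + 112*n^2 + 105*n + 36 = (n + 3)*(n^4 + 9*n^3 + 27*n^2 + 31*n + 12) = (n + 3)*(n + 4)*(n^3 + 5*n^2 + 7*n + 3) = (n + 1)*(n + 3)*(n + 4)*(n^2 + 4*n + 3) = (n + 1)*(n + 3)^2*(n + 4)*(n + 1)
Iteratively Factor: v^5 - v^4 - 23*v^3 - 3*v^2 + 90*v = (v - 5)*(v^4 + 4*v^3 - 3*v^2 - 18*v) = (v - 5)*(v + 3)*(v^3 + v^2 - 6*v) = (v - 5)*(v - 2)*(v + 3)*(v^2 + 3*v) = (v - 5)*(v - 2)*(v + 3)^2*(v)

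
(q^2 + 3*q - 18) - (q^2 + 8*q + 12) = -5*q - 30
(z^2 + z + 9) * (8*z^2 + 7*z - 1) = 8*z^4 + 15*z^3 + 78*z^2 + 62*z - 9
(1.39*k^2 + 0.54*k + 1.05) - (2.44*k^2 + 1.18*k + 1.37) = -1.05*k^2 - 0.64*k - 0.32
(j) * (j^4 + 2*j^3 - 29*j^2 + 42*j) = j^5 + 2*j^4 - 29*j^3 + 42*j^2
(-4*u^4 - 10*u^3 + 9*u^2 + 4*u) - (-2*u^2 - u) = -4*u^4 - 10*u^3 + 11*u^2 + 5*u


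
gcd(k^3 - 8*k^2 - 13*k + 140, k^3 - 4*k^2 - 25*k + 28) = k^2 - 3*k - 28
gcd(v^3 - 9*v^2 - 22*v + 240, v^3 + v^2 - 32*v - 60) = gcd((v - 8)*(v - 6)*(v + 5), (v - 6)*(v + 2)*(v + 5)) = v^2 - v - 30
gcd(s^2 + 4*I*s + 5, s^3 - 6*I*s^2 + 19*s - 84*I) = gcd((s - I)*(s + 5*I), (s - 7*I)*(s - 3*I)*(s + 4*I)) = 1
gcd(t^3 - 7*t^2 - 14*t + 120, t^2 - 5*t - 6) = t - 6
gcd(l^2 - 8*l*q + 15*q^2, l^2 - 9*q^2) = -l + 3*q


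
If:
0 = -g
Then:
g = 0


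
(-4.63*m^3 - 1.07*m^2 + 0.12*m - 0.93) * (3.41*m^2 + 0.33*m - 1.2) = -15.7883*m^5 - 5.1766*m^4 + 5.6121*m^3 - 1.8477*m^2 - 0.4509*m + 1.116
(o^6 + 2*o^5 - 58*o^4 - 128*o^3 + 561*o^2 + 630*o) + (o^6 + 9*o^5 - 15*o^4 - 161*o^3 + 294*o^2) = 2*o^6 + 11*o^5 - 73*o^4 - 289*o^3 + 855*o^2 + 630*o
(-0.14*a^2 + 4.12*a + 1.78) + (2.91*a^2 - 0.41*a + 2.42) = 2.77*a^2 + 3.71*a + 4.2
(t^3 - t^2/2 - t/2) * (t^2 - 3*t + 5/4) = t^5 - 7*t^4/2 + 9*t^3/4 + 7*t^2/8 - 5*t/8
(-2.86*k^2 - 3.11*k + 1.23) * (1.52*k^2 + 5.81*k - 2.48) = -4.3472*k^4 - 21.3438*k^3 - 9.1067*k^2 + 14.8591*k - 3.0504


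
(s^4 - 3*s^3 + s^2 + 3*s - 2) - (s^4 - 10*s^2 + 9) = -3*s^3 + 11*s^2 + 3*s - 11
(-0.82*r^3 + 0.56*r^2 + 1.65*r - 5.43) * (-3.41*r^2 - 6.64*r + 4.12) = 2.7962*r^5 + 3.5352*r^4 - 12.7233*r^3 + 9.8675*r^2 + 42.8532*r - 22.3716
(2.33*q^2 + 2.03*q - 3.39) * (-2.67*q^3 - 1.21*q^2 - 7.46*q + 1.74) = -6.2211*q^5 - 8.2394*q^4 - 10.7868*q^3 - 6.9877*q^2 + 28.8216*q - 5.8986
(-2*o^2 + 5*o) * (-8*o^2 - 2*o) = 16*o^4 - 36*o^3 - 10*o^2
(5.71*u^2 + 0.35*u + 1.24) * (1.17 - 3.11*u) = -17.7581*u^3 + 5.5922*u^2 - 3.4469*u + 1.4508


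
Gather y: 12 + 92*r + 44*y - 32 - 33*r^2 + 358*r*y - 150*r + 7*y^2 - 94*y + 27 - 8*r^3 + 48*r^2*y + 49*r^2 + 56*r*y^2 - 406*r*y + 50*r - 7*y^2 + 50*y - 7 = -8*r^3 + 16*r^2 + 56*r*y^2 - 8*r + y*(48*r^2 - 48*r)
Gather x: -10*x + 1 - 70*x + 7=8 - 80*x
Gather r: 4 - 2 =2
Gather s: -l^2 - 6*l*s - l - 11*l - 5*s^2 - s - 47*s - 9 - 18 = -l^2 - 12*l - 5*s^2 + s*(-6*l - 48) - 27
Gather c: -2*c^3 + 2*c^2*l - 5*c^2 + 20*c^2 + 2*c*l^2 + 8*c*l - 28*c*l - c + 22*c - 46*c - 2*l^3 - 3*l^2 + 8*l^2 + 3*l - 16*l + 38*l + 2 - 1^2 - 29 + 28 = -2*c^3 + c^2*(2*l + 15) + c*(2*l^2 - 20*l - 25) - 2*l^3 + 5*l^2 + 25*l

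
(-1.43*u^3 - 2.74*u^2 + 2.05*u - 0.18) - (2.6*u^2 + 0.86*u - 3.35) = -1.43*u^3 - 5.34*u^2 + 1.19*u + 3.17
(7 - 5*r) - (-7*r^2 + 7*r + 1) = 7*r^2 - 12*r + 6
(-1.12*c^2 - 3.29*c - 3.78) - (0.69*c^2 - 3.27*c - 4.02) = -1.81*c^2 - 0.02*c + 0.24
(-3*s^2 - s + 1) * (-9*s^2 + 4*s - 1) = 27*s^4 - 3*s^3 - 10*s^2 + 5*s - 1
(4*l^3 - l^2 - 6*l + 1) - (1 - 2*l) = 4*l^3 - l^2 - 4*l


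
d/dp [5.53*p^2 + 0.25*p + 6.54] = 11.06*p + 0.25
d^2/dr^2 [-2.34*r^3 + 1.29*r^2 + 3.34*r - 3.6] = 2.58 - 14.04*r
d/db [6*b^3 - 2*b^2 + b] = 18*b^2 - 4*b + 1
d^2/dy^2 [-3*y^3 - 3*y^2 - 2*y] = -18*y - 6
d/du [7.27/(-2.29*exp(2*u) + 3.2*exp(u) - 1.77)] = (33.2966*exp(u) - 23.264)*exp(u)/(2.29*exp(2*u) - 3.2*exp(u) + 1.77)^2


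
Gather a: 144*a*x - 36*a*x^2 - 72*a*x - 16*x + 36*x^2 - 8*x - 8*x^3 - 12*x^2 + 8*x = a*(-36*x^2 + 72*x) - 8*x^3 + 24*x^2 - 16*x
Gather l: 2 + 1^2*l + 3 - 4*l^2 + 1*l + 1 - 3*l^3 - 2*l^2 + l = -3*l^3 - 6*l^2 + 3*l + 6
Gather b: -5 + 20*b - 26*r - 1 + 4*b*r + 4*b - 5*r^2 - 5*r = b*(4*r + 24) - 5*r^2 - 31*r - 6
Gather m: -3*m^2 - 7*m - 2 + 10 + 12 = -3*m^2 - 7*m + 20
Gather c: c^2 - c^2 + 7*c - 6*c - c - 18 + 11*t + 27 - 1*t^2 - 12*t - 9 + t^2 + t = 0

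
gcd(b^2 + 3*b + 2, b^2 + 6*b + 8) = b + 2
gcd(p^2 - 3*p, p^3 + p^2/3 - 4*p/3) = p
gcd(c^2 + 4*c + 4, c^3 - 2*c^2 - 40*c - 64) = c + 2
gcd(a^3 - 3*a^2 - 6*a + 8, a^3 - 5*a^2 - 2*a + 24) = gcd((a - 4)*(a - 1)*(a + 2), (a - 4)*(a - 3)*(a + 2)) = a^2 - 2*a - 8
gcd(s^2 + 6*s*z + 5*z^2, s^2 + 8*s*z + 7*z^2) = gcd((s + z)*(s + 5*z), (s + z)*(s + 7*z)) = s + z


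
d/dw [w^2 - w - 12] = 2*w - 1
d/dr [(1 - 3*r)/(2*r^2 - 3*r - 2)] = (6*r^2 - 4*r + 9)/(4*r^4 - 12*r^3 + r^2 + 12*r + 4)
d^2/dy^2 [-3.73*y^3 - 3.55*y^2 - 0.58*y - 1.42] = -22.38*y - 7.1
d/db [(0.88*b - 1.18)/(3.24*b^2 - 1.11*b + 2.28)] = (-2.8512*b^2 + 7.6464*b + 0.6966)/(10.4976*b^4 - 7.1928*b^3 + 16.0065*b^2 - 5.0616*b + 5.1984)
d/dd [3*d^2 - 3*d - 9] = 6*d - 3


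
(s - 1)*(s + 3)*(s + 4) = s^3 + 6*s^2 + 5*s - 12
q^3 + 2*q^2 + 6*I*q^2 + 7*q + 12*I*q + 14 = (q + 2)*(q - I)*(q + 7*I)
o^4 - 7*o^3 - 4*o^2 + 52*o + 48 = (o - 6)*(o - 4)*(o + 1)*(o + 2)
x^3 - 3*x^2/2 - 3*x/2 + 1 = (x - 2)*(x - 1/2)*(x + 1)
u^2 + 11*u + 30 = (u + 5)*(u + 6)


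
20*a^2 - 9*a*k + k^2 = (-5*a + k)*(-4*a + k)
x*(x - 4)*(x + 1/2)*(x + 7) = x^4 + 7*x^3/2 - 53*x^2/2 - 14*x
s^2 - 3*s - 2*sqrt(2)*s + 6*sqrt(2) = (s - 3)*(s - 2*sqrt(2))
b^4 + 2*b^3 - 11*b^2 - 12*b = b*(b - 3)*(b + 1)*(b + 4)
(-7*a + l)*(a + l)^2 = -7*a^3 - 13*a^2*l - 5*a*l^2 + l^3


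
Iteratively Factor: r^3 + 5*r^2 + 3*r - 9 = (r + 3)*(r^2 + 2*r - 3) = (r - 1)*(r + 3)*(r + 3)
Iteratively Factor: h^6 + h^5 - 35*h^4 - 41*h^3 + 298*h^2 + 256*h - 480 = (h - 3)*(h^5 + 4*h^4 - 23*h^3 - 110*h^2 - 32*h + 160) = (h - 3)*(h + 4)*(h^4 - 23*h^2 - 18*h + 40) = (h - 3)*(h + 4)^2*(h^3 - 4*h^2 - 7*h + 10) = (h - 3)*(h - 1)*(h + 4)^2*(h^2 - 3*h - 10) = (h - 5)*(h - 3)*(h - 1)*(h + 4)^2*(h + 2)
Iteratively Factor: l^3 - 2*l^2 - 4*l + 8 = (l - 2)*(l^2 - 4) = (l - 2)^2*(l + 2)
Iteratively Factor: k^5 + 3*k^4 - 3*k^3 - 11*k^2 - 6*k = (k + 1)*(k^4 + 2*k^3 - 5*k^2 - 6*k) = (k + 1)*(k + 3)*(k^3 - k^2 - 2*k) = k*(k + 1)*(k + 3)*(k^2 - k - 2) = k*(k + 1)^2*(k + 3)*(k - 2)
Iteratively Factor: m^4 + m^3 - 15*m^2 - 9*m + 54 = (m + 3)*(m^3 - 2*m^2 - 9*m + 18) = (m - 3)*(m + 3)*(m^2 + m - 6) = (m - 3)*(m + 3)^2*(m - 2)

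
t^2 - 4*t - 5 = (t - 5)*(t + 1)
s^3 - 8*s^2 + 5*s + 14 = (s - 7)*(s - 2)*(s + 1)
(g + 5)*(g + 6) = g^2 + 11*g + 30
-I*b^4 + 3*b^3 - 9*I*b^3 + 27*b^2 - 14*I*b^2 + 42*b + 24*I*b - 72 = (b + 4)*(b + 6)*(b + 3*I)*(-I*b + I)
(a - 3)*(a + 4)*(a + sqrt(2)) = a^3 + a^2 + sqrt(2)*a^2 - 12*a + sqrt(2)*a - 12*sqrt(2)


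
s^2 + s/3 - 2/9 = (s - 1/3)*(s + 2/3)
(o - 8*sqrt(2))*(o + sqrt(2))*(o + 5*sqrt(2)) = o^3 - 2*sqrt(2)*o^2 - 86*o - 80*sqrt(2)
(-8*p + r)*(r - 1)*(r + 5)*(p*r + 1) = -8*p^2*r^3 - 32*p^2*r^2 + 40*p^2*r + p*r^4 + 4*p*r^3 - 13*p*r^2 - 32*p*r + 40*p + r^3 + 4*r^2 - 5*r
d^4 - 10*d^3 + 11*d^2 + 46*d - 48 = (d - 8)*(d - 3)*(d - 1)*(d + 2)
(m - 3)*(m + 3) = m^2 - 9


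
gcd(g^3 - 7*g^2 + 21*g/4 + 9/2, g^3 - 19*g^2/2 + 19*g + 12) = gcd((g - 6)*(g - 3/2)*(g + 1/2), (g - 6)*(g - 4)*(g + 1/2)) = g^2 - 11*g/2 - 3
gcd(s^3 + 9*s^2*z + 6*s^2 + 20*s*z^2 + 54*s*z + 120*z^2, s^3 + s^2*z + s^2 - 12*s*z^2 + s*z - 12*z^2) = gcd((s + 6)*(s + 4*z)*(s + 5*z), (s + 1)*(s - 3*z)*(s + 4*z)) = s + 4*z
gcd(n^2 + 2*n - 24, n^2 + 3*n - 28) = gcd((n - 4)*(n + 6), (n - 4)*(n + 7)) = n - 4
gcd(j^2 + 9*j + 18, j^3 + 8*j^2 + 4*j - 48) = j + 6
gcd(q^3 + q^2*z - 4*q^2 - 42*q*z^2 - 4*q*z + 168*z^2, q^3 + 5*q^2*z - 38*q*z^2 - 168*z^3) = -q^2 - q*z + 42*z^2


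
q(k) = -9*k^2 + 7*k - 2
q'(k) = 7 - 18*k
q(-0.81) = -13.57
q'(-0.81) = 21.58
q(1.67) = -15.41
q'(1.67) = -23.06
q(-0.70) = -11.31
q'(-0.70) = 19.60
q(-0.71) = -11.51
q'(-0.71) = 19.78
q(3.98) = -116.70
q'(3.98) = -64.64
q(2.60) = -44.64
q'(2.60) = -39.80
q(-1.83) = -44.95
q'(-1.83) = 39.94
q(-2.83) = -93.89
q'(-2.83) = 57.94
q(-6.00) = -368.00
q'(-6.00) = 115.00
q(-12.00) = -1382.00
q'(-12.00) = 223.00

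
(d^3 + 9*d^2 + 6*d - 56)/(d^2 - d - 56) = (d^2 + 2*d - 8)/(d - 8)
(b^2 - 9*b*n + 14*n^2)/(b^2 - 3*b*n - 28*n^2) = (b - 2*n)/(b + 4*n)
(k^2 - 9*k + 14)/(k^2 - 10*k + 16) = (k - 7)/(k - 8)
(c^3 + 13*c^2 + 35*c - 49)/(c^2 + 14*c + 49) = c - 1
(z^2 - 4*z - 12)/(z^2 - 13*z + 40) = (z^2 - 4*z - 12)/(z^2 - 13*z + 40)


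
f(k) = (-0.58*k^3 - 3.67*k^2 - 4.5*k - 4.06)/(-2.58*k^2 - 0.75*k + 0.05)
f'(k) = (5.16*k + 0.75)*(-0.58*k^3 - 3.67*k^2 - 4.5*k - 4.06)/(-2.58*k^2 - 0.75*k + 0.05)^2 + (-1.74*k^2 - 7.34*k - 4.5)/(-2.58*k^2 - 0.75*k + 0.05)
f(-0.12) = -34.73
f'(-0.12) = -79.60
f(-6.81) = -0.35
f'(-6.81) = 0.20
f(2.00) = 2.75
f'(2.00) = -0.37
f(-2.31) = 0.51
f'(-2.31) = 0.21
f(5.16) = 2.82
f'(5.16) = 0.16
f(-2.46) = 0.48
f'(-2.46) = 0.20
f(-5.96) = -0.17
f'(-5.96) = 0.20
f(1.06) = 3.74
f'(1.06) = -2.48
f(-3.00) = 0.38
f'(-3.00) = 0.18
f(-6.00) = -0.18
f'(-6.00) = 0.20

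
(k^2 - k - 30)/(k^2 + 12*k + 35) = (k - 6)/(k + 7)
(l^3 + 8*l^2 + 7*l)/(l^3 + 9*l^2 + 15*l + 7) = l/(l + 1)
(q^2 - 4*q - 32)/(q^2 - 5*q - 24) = (q + 4)/(q + 3)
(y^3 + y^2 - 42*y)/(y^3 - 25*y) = (y^2 + y - 42)/(y^2 - 25)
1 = 1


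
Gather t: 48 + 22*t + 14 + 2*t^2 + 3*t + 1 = 2*t^2 + 25*t + 63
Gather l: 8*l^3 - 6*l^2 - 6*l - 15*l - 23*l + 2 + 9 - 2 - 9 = 8*l^3 - 6*l^2 - 44*l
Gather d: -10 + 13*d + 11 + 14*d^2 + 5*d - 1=14*d^2 + 18*d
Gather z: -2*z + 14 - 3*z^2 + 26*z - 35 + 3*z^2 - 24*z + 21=0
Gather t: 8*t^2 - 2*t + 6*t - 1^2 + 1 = 8*t^2 + 4*t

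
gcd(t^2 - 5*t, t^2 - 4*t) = t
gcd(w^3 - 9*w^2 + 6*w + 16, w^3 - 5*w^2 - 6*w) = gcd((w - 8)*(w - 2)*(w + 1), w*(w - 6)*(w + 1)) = w + 1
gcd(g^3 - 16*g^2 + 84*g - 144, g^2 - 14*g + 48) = g - 6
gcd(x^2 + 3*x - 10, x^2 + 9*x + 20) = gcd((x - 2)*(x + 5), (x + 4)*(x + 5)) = x + 5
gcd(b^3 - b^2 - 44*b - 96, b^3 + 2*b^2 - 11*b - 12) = b + 4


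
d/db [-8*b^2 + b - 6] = 1 - 16*b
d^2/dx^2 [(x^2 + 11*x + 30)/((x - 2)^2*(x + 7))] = 2*(x^4 + 37*x^3 + 495*x^2 + 2791*x + 5734)/(x^7 + 13*x^6 + 3*x^5 - 361*x^4 + 128*x^3 + 3864*x^2 - 8624*x + 5488)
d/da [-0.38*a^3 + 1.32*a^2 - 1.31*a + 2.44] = -1.14*a^2 + 2.64*a - 1.31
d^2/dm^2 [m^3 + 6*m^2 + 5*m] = 6*m + 12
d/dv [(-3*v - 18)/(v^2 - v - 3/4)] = 12*(4*v^2 + 48*v - 21)/(16*v^4 - 32*v^3 - 8*v^2 + 24*v + 9)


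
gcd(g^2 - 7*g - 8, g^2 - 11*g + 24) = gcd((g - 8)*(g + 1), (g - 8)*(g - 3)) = g - 8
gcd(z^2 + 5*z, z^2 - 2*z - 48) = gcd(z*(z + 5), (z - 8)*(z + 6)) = 1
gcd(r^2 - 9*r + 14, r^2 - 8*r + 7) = r - 7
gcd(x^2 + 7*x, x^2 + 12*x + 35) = x + 7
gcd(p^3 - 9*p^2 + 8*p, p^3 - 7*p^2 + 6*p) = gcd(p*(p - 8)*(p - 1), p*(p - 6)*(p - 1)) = p^2 - p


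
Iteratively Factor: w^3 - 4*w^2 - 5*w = (w)*(w^2 - 4*w - 5) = w*(w - 5)*(w + 1)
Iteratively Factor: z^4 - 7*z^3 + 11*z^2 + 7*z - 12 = (z + 1)*(z^3 - 8*z^2 + 19*z - 12) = (z - 3)*(z + 1)*(z^2 - 5*z + 4) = (z - 3)*(z - 1)*(z + 1)*(z - 4)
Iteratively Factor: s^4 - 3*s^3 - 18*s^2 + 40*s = (s - 2)*(s^3 - s^2 - 20*s) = s*(s - 2)*(s^2 - s - 20) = s*(s - 2)*(s + 4)*(s - 5)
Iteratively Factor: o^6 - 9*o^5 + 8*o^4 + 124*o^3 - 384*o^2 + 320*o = (o - 4)*(o^5 - 5*o^4 - 12*o^3 + 76*o^2 - 80*o) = o*(o - 4)*(o^4 - 5*o^3 - 12*o^2 + 76*o - 80) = o*(o - 4)*(o - 2)*(o^3 - 3*o^2 - 18*o + 40) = o*(o - 4)*(o - 2)^2*(o^2 - o - 20) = o*(o - 5)*(o - 4)*(o - 2)^2*(o + 4)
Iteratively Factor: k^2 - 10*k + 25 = (k - 5)*(k - 5)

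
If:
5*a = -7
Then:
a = -7/5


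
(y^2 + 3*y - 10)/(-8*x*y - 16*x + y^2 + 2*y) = (-y^2 - 3*y + 10)/(8*x*y + 16*x - y^2 - 2*y)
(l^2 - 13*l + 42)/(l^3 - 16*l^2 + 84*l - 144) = (l - 7)/(l^2 - 10*l + 24)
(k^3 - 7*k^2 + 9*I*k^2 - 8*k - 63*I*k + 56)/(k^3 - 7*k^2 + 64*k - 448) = (k + I)/(k - 8*I)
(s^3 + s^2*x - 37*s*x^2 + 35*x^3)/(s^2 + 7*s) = (s^3 + s^2*x - 37*s*x^2 + 35*x^3)/(s*(s + 7))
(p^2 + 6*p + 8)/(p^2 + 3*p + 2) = (p + 4)/(p + 1)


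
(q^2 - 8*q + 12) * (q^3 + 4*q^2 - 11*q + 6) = q^5 - 4*q^4 - 31*q^3 + 142*q^2 - 180*q + 72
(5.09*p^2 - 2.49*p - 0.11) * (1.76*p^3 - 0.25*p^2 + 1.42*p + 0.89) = 8.9584*p^5 - 5.6549*p^4 + 7.6567*p^3 + 1.0218*p^2 - 2.3723*p - 0.0979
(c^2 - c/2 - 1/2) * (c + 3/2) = c^3 + c^2 - 5*c/4 - 3/4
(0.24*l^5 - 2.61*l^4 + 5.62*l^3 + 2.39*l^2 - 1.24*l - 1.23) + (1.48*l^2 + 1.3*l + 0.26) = 0.24*l^5 - 2.61*l^4 + 5.62*l^3 + 3.87*l^2 + 0.0600000000000001*l - 0.97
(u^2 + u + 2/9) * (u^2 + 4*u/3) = u^4 + 7*u^3/3 + 14*u^2/9 + 8*u/27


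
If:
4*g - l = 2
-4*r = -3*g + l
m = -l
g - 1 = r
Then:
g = 6/5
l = 14/5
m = -14/5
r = 1/5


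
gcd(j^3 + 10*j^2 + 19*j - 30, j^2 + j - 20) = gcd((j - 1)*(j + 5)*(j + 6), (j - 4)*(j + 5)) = j + 5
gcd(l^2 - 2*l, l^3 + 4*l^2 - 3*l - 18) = l - 2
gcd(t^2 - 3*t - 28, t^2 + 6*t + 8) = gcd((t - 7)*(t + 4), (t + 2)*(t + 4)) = t + 4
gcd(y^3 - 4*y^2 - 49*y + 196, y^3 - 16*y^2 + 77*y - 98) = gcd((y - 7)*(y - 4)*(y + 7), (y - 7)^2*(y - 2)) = y - 7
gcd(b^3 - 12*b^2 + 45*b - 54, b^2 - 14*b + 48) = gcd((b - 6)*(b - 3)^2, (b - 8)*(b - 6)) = b - 6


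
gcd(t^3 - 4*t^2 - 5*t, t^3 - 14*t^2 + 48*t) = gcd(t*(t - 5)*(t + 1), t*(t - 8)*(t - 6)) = t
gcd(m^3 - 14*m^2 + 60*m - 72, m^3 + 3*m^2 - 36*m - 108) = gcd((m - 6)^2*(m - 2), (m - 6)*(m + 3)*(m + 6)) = m - 6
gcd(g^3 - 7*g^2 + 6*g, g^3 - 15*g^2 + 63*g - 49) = g - 1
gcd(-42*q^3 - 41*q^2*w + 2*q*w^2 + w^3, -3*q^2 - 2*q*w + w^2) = q + w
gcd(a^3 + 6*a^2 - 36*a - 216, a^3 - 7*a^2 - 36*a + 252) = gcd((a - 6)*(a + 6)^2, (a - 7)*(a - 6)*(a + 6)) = a^2 - 36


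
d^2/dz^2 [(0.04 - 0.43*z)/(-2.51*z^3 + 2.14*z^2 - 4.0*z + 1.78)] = (16.254258*z^5 - 16.88226*z^4 - 1.25824800000001*z^3 + 19.545144*z^2 - 8.845608*z + 5.147936)/(15.813251*z^9 - 40.446642*z^8 + 110.085588*z^7 - 172.356478*z^6 + 232.801752*z^5 - 234.402264*z^4 + 179.278852*z^3 - 105.781128*z^2 + 38.0208*z - 5.639752)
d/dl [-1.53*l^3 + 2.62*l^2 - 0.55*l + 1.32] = -4.59*l^2 + 5.24*l - 0.55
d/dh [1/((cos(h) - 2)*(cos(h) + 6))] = 2*(cos(h) + 2)*sin(h)/((cos(h) - 2)^2*(cos(h) + 6)^2)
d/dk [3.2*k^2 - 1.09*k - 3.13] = 6.4*k - 1.09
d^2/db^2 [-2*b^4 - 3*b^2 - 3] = -24*b^2 - 6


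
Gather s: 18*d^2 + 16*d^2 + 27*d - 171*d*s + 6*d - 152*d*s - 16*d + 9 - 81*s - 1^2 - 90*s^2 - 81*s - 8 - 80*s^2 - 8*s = 34*d^2 + 17*d - 170*s^2 + s*(-323*d - 170)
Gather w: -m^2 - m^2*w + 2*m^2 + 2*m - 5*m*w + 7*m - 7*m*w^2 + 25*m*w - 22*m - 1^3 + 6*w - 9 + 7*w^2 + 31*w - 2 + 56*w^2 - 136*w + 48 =m^2 - 13*m + w^2*(63 - 7*m) + w*(-m^2 + 20*m - 99) + 36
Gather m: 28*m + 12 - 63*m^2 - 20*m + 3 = -63*m^2 + 8*m + 15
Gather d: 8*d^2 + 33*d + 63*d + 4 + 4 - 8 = 8*d^2 + 96*d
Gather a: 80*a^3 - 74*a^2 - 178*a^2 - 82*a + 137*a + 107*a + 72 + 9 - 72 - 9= 80*a^3 - 252*a^2 + 162*a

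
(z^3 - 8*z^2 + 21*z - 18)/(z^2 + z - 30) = (z^3 - 8*z^2 + 21*z - 18)/(z^2 + z - 30)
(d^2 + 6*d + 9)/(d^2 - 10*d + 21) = (d^2 + 6*d + 9)/(d^2 - 10*d + 21)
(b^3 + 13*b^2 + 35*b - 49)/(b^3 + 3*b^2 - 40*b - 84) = (b^2 + 6*b - 7)/(b^2 - 4*b - 12)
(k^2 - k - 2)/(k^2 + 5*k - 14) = (k + 1)/(k + 7)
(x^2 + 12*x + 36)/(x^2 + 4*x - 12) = (x + 6)/(x - 2)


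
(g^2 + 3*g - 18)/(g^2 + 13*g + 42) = (g - 3)/(g + 7)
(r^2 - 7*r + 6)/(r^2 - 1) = (r - 6)/(r + 1)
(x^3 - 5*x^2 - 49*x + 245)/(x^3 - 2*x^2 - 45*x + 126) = (x^2 - 12*x + 35)/(x^2 - 9*x + 18)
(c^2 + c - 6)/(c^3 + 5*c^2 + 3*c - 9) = (c - 2)/(c^2 + 2*c - 3)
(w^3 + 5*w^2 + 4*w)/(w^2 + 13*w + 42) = w*(w^2 + 5*w + 4)/(w^2 + 13*w + 42)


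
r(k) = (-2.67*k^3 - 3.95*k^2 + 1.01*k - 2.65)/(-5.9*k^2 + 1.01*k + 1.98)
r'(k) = (11.8*k - 1.01)*(-2.67*k^3 - 3.95*k^2 + 1.01*k - 2.65)/(-5.9*k^2 + 1.01*k + 1.98)^2 + (-8.01*k^2 - 7.9*k + 1.01)/(-5.9*k^2 + 1.01*k + 1.98) = (15.753*k^4 - 5.3934*k^3 - 13.8903*k^2 - 46.912*k + 4.6763)/(34.81*k^4 - 11.918*k^3 - 22.3439*k^2 + 3.9996*k + 3.9204)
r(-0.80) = 1.77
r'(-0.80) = 6.27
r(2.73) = 2.13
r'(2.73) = 0.35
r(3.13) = 2.28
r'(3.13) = 0.39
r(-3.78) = -0.94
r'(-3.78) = 0.47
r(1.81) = 1.91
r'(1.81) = 0.05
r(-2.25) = -0.18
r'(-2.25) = 0.56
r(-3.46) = -0.79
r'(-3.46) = 0.48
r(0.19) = -1.34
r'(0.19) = -1.24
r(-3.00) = -0.57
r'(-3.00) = 0.49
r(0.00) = -1.34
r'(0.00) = 1.19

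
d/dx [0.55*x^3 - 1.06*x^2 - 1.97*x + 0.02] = 1.65*x^2 - 2.12*x - 1.97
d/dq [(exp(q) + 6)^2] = 2*(exp(q) + 6)*exp(q)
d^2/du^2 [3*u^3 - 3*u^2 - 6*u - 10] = 18*u - 6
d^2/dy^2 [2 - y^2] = -2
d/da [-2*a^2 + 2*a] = 2 - 4*a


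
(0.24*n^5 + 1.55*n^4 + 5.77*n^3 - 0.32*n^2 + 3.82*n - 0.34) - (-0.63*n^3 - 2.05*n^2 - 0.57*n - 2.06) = 0.24*n^5 + 1.55*n^4 + 6.4*n^3 + 1.73*n^2 + 4.39*n + 1.72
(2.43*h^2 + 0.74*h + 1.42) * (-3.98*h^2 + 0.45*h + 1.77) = -9.6714*h^4 - 1.8517*h^3 - 1.0175*h^2 + 1.9488*h + 2.5134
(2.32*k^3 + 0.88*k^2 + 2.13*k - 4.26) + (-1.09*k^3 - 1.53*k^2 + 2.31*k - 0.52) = 1.23*k^3 - 0.65*k^2 + 4.44*k - 4.78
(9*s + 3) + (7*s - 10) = 16*s - 7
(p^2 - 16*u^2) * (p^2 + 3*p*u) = p^4 + 3*p^3*u - 16*p^2*u^2 - 48*p*u^3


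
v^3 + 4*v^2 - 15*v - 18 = (v - 3)*(v + 1)*(v + 6)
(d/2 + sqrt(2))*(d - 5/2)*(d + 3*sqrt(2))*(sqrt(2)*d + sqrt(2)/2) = sqrt(2)*d^4/2 - sqrt(2)*d^3 + 5*d^3 - 10*d^2 + 43*sqrt(2)*d^2/8 - 12*sqrt(2)*d - 25*d/4 - 15*sqrt(2)/2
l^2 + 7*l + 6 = (l + 1)*(l + 6)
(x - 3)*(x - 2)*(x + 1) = x^3 - 4*x^2 + x + 6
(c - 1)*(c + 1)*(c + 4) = c^3 + 4*c^2 - c - 4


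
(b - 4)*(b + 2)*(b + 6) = b^3 + 4*b^2 - 20*b - 48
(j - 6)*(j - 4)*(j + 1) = j^3 - 9*j^2 + 14*j + 24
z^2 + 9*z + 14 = (z + 2)*(z + 7)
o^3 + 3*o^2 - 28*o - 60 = (o - 5)*(o + 2)*(o + 6)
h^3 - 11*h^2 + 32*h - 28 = (h - 7)*(h - 2)^2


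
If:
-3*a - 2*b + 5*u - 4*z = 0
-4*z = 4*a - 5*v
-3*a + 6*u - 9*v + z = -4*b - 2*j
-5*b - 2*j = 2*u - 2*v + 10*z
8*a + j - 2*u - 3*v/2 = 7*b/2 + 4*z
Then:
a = -743*z/343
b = -3482*z/1029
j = 4507*z/1029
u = -1907*z/1029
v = -320*z/343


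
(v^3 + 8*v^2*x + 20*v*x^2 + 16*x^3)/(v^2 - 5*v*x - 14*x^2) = (-v^2 - 6*v*x - 8*x^2)/(-v + 7*x)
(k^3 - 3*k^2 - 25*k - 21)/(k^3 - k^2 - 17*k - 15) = (k - 7)/(k - 5)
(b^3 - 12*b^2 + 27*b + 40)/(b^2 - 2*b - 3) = (b^2 - 13*b + 40)/(b - 3)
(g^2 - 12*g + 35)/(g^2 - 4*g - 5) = (g - 7)/(g + 1)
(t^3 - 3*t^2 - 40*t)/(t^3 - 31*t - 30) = t*(t - 8)/(t^2 - 5*t - 6)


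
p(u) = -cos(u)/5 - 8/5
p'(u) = sin(u)/5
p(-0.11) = -1.80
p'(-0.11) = -0.02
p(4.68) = -1.59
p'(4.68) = -0.20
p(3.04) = -1.40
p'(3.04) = 0.02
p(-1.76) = -1.56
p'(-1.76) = -0.20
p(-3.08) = -1.40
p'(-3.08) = -0.01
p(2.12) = -1.50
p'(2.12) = 0.17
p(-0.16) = -1.80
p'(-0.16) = -0.03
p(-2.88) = -1.41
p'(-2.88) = -0.05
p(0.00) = -1.80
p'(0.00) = 0.00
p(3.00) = -1.40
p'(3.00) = 0.03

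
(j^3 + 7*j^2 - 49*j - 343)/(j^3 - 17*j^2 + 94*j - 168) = (j^2 + 14*j + 49)/(j^2 - 10*j + 24)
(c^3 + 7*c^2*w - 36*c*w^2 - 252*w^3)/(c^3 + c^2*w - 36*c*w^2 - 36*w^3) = (c + 7*w)/(c + w)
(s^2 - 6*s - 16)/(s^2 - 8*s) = (s + 2)/s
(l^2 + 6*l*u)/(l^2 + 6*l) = (l + 6*u)/(l + 6)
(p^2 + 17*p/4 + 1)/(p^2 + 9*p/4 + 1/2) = (p + 4)/(p + 2)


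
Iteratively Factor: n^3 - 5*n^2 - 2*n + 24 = (n - 3)*(n^2 - 2*n - 8) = (n - 4)*(n - 3)*(n + 2)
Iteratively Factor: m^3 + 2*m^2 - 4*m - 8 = (m + 2)*(m^2 - 4) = (m - 2)*(m + 2)*(m + 2)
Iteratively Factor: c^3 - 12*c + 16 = (c - 2)*(c^2 + 2*c - 8) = (c - 2)*(c + 4)*(c - 2)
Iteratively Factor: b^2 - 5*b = (b - 5)*(b)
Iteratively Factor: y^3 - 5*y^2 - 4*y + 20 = (y + 2)*(y^2 - 7*y + 10) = (y - 2)*(y + 2)*(y - 5)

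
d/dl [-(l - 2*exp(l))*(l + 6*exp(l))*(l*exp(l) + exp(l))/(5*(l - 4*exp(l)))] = (-l^4 - 8*l^3*exp(l) - 3*l^3 + 52*l^2*exp(2*l) - l^2 - 96*l*exp(3*l) + 84*l*exp(2*l) + 8*l*exp(l) - 144*exp(3*l) + 4*exp(2*l))*exp(l)/(5*(l^2 - 8*l*exp(l) + 16*exp(2*l)))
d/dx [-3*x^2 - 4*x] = -6*x - 4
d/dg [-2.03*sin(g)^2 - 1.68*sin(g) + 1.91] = -(4.06*sin(g) + 1.68)*cos(g)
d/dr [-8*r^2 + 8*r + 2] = 8 - 16*r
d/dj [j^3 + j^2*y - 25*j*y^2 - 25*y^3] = 3*j^2 + 2*j*y - 25*y^2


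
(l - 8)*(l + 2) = l^2 - 6*l - 16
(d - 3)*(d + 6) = d^2 + 3*d - 18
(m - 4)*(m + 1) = m^2 - 3*m - 4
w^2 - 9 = (w - 3)*(w + 3)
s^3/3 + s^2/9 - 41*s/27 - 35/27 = (s/3 + 1/3)*(s - 7/3)*(s + 5/3)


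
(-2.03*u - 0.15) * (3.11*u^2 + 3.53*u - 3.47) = -6.3133*u^3 - 7.6324*u^2 + 6.5146*u + 0.5205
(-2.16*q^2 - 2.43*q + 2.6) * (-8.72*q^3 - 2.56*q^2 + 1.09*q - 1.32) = 18.8352*q^5 + 26.7192*q^4 - 18.8056*q^3 - 6.4535*q^2 + 6.0416*q - 3.432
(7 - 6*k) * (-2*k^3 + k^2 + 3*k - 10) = 12*k^4 - 20*k^3 - 11*k^2 + 81*k - 70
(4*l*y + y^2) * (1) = 4*l*y + y^2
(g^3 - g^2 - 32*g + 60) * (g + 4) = g^4 + 3*g^3 - 36*g^2 - 68*g + 240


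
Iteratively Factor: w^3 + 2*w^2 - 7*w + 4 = (w - 1)*(w^2 + 3*w - 4) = (w - 1)*(w + 4)*(w - 1)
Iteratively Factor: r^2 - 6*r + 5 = (r - 5)*(r - 1)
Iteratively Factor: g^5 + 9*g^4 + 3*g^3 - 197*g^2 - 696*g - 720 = (g + 3)*(g^4 + 6*g^3 - 15*g^2 - 152*g - 240) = (g - 5)*(g + 3)*(g^3 + 11*g^2 + 40*g + 48) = (g - 5)*(g + 3)*(g + 4)*(g^2 + 7*g + 12) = (g - 5)*(g + 3)^2*(g + 4)*(g + 4)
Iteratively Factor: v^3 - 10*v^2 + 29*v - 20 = (v - 5)*(v^2 - 5*v + 4) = (v - 5)*(v - 4)*(v - 1)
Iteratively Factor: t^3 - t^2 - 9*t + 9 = (t - 1)*(t^2 - 9) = (t - 3)*(t - 1)*(t + 3)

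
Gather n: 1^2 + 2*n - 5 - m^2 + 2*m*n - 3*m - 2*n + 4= -m^2 + 2*m*n - 3*m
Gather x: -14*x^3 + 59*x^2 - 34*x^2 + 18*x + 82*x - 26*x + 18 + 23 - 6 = -14*x^3 + 25*x^2 + 74*x + 35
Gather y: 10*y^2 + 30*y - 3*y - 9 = 10*y^2 + 27*y - 9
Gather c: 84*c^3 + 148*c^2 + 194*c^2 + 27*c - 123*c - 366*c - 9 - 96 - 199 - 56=84*c^3 + 342*c^2 - 462*c - 360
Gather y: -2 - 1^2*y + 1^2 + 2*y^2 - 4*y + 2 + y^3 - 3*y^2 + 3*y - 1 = y^3 - y^2 - 2*y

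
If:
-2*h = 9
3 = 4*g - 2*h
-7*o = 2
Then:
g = -3/2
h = -9/2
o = -2/7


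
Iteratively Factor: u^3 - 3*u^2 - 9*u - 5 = (u + 1)*(u^2 - 4*u - 5) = (u - 5)*(u + 1)*(u + 1)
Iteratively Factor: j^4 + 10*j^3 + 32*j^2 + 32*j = (j)*(j^3 + 10*j^2 + 32*j + 32) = j*(j + 2)*(j^2 + 8*j + 16) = j*(j + 2)*(j + 4)*(j + 4)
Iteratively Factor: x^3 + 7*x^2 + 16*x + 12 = (x + 2)*(x^2 + 5*x + 6) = (x + 2)^2*(x + 3)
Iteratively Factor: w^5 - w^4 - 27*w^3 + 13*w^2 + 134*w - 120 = (w - 2)*(w^4 + w^3 - 25*w^2 - 37*w + 60) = (w - 2)*(w + 4)*(w^3 - 3*w^2 - 13*w + 15) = (w - 2)*(w + 3)*(w + 4)*(w^2 - 6*w + 5) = (w - 2)*(w - 1)*(w + 3)*(w + 4)*(w - 5)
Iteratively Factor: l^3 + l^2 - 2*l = (l + 2)*(l^2 - l) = (l - 1)*(l + 2)*(l)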